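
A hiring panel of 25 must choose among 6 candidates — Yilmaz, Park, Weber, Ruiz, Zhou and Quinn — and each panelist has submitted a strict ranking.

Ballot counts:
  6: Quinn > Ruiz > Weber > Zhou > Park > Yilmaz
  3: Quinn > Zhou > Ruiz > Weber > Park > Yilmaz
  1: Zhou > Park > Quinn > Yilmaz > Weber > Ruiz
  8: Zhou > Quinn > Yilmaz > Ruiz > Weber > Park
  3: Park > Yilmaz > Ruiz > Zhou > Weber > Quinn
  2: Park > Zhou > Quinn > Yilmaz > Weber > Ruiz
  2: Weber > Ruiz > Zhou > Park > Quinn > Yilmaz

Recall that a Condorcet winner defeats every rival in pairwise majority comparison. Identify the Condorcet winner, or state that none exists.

Pairwise majorities:
Yilmaz vs Park: Park, 17–8.
Yilmaz vs Weber: Yilmaz, 14–11.
Yilmaz vs Ruiz: 14 to 11, Yilmaz.
Yilmaz vs Zhou: Yilmaz preferred on 3 ballots; Zhou wins 22–3.
Yilmaz vs Quinn: 3 to 22, Quinn.
Park–Weber: Weber 19–6.
Park–Ruiz: Ruiz 19–6.
Park vs Zhou: Zhou wins 20–5.
Park vs Quinn: Quinn, 17–8.
Weber vs Ruiz: 1+2+2 = 5 for Weber, 20 for Ruiz — Ruiz by 20–5.
Weber vs Zhou: Zhou, 17–8.
Weber vs Quinn: 5 to 20, Quinn.
Ruiz vs Zhou: Ruiz is ranked higher on 6+3+2 = 11 ballots, Zhou on 14. Zhou wins 14–11.
Ruiz vs Quinn: Ruiz preferred on 3+2 = 5 ballots; Quinn wins 20–5.
Zhou–Quinn: Zhou 16–9.
Zhou beats each of Yilmaz, Park, Weber, Ruiz, Quinn — Zhou is the Condorcet winner.

Zhou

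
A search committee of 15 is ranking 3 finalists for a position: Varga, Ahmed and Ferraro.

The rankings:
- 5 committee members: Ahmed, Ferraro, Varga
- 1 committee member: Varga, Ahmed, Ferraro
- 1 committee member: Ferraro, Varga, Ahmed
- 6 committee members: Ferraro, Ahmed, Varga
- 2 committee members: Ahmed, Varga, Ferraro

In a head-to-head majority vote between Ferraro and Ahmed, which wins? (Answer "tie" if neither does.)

Ballots ranking Ferraro above Ahmed: 1 + 6 = 7.
Ballots ranking Ahmed above Ferraro: 15 − 7 = 8.
Ahmed wins the head-to-head 8–7.

Ahmed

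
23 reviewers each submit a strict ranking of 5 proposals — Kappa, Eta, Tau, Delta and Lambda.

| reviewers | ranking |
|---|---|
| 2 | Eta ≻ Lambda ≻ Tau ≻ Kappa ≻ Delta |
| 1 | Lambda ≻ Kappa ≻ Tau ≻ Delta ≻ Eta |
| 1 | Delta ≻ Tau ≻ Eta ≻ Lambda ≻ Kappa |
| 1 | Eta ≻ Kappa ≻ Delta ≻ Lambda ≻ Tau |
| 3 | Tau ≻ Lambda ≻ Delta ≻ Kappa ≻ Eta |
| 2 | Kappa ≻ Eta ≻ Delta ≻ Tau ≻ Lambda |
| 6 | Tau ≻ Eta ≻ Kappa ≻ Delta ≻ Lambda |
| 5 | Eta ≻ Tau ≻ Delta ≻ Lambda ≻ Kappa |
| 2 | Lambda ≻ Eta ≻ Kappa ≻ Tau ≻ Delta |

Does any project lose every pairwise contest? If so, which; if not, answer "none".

none

Pairwise majorities:
Kappa vs Eta: Eta wins 17–6.
Kappa vs Tau: Tau, 17–6.
Kappa vs Delta: 14 to 9, Kappa.
Kappa–Lambda: Lambda 14–9.
Eta vs Tau: Eta wins 12–11.
Eta vs Delta: Eta preferred on 2+1+2+6+5+2 = 18 ballots; Eta wins 18–5.
Eta vs Lambda: Eta preferred on 2+1+1+2+6+5 = 17 ballots; Eta wins 17–6.
Tau vs Delta: Tau, 19–4.
Tau vs Lambda: Tau preferred on 1+3+2+6+5 = 17 ballots; Tau wins 17–6.
Delta vs Lambda: 15 to 8, Delta.
No project is winless: Kappa beats Delta; Eta beats Kappa; Tau beats Kappa; Delta beats Lambda; Lambda beats Kappa. There is no Condorcet loser.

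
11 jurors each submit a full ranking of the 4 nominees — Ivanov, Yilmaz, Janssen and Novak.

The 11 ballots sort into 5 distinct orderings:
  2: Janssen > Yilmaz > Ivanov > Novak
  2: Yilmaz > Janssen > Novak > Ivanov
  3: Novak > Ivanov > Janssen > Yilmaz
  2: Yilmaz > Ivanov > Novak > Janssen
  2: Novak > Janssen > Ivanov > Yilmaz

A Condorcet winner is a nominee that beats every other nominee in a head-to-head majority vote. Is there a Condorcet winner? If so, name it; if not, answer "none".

none

Check each pair by majority over 11 ballots:
Ivanov vs Yilmaz: 3+2 = 5 for Ivanov, 6 for Yilmaz — Yilmaz by 6–5.
Ivanov vs Janssen: 5 to 6, Janssen.
Ivanov–Novak: Novak 7–4.
Yilmaz vs Janssen: Yilmaz preferred on 2+2 = 4 ballots; Janssen wins 7–4.
Yilmaz vs Novak: Yilmaz is ranked higher on 2+2+2 = 6 ballots, Novak on 5. Yilmaz wins 6–5.
Janssen vs Novak: Janssen preferred on 2+2 = 4 ballots; Novak wins 7–4.
No nominee is unbeaten: Ivanov loses to Yilmaz; Yilmaz loses to Janssen; Janssen loses to Novak; Novak loses to Yilmaz. In particular Yilmaz → Novak → Janssen → Yilmaz is a majority cycle — no Condorcet winner exists.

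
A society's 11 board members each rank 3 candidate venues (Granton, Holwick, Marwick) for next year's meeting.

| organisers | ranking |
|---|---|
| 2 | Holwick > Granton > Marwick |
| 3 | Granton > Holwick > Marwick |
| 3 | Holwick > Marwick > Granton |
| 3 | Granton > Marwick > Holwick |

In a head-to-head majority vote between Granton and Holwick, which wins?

Granton

Ballots ranking Granton above Holwick: 3 + 3 = 6.
Ballots ranking Holwick above Granton: 11 − 6 = 5.
Granton wins the head-to-head 6–5.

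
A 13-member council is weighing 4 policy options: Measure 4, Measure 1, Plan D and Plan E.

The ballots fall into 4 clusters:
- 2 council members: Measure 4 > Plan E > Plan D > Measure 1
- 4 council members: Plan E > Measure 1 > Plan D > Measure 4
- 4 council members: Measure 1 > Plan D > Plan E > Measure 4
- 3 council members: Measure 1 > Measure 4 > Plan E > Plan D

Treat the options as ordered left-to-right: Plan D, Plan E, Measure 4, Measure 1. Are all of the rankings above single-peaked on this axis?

no

Axis positions: Plan D=1, Plan E=2, Measure 4=3, Measure 1=4.
Cluster 1 (peak Measure 4 at position 3): ranking walks positions 3-2-1-4, expanding outward from the peak — single-peaked.
Cluster 2: ranking walks positions 2-4-1-3; Measure 1 is ranked above Measure 4 even though Measure 4 lies between Measure 1 and the peak Plan E on the axis — preferences dip and rise again. Not single-peaked.
Cluster 3: ranking walks positions 4-1-2-3; Plan D is ranked above Measure 4 even though Measure 4 lies between Plan D and the peak Measure 1 on the axis — preferences dip and rise again. Not single-peaked.
Cluster 4 (peak Measure 1 at position 4): ranking walks positions 4-3-2-1, expanding outward from the peak — single-peaked.
Cluster 2 violates single-peakedness, so the profile is not single-peaked on this axis.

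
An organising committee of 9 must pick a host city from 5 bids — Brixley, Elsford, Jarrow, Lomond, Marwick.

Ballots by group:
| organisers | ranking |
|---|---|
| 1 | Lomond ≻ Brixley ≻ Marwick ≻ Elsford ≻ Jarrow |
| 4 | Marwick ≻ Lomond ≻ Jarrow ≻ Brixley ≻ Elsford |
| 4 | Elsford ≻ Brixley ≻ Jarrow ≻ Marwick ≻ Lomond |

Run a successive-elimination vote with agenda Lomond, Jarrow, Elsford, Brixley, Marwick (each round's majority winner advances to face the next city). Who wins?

Marwick

Round 1: Lomond vs Jarrow — 5–4, Lomond advances.
Round 2: Lomond vs Elsford — 5–4, Lomond advances.
Round 3: Lomond vs Brixley — 5–4, Lomond advances.
Round 4: Lomond vs Marwick — 1–8, Marwick advances.
The agenda winner is Marwick.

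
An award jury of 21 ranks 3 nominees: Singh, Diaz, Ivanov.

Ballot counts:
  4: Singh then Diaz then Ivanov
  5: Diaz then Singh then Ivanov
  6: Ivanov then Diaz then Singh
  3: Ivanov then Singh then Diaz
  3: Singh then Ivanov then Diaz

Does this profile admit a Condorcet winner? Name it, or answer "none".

Check each pair by majority over 21 ballots:
Singh vs Diaz: Diaz, 11–10.
Singh vs Ivanov: Singh wins 12–9.
Diaz vs Ivanov: Ivanov wins 12–9.
Each nominee drops at least one matchup (Singh loses to Diaz; Diaz loses to Ivanov; Ivanov loses to Singh); the cycle Singh > Ivanov > Diaz > Singh rules out a Condorcet winner.

none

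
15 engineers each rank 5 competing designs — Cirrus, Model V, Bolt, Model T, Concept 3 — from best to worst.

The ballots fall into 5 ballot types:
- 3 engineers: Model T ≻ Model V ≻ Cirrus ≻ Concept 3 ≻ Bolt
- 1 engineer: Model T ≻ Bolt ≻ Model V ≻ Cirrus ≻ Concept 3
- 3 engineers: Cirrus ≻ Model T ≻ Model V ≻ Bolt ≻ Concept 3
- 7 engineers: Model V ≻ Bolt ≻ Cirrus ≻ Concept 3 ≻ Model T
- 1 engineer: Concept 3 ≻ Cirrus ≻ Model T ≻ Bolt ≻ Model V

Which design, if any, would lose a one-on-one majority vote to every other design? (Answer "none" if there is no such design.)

Head-to-head results (15 engineers):
Cirrus vs Model V: 4 to 11, Model V.
Cirrus vs Bolt: 7 to 8, Bolt.
Cirrus vs Model T: Cirrus is ranked higher on 3+7+1 = 11 ballots, Model T on 4. Cirrus wins 11–4.
Cirrus vs Concept 3: 3+1+3+7 = 14 for Cirrus, 1 for Concept 3 — Cirrus by 14–1.
Model V vs Bolt: 13 to 2, Model V.
Model V vs Model T: Model T, 8–7.
Model V vs Concept 3: Model V preferred on 3+1+3+7 = 14 ballots; Model V wins 14–1.
Bolt vs Model T: Model T wins 8–7.
Bolt vs Concept 3: 1+3+7 = 11 for Bolt, 4 for Concept 3 — Bolt by 11–4.
Model T vs Concept 3: Concept 3, 8–7.
Every design wins at least one matchup (Cirrus beats Model T; Model V beats Cirrus; Bolt beats Cirrus; Model T beats Model V; Concept 3 beats Model T), so there is no Condorcet loser.

none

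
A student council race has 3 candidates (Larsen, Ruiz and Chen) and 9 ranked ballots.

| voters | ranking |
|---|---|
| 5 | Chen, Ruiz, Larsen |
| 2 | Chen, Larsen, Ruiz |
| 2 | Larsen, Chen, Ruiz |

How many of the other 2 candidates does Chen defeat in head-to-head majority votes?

Chen against each rival (9 voters):
Chen–Larsen: Chen 7–2.
Chen–Ruiz: Chen 9–0.
Chen beats Larsen, Ruiz — 2 pairwise wins.

2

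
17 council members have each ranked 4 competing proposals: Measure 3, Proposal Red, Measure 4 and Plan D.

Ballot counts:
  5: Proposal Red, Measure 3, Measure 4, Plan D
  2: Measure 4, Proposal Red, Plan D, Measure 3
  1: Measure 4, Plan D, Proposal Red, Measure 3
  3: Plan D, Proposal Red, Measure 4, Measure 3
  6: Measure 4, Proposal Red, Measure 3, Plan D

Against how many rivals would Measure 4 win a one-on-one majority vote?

3

Measure 4 against each rival (17 council members):
Measure 4 vs Measure 3: Measure 4 wins 12–5.
Measure 4 vs Proposal Red: 2+1+6 = 9 for Measure 4, 8 for Proposal Red — Measure 4 by 9–8.
Measure 4 vs Plan D: Measure 4 is ranked higher on 5+2+1+6 = 14 ballots, Plan D on 3. Measure 4 wins 14–3.
Measure 4 beats Measure 3, Proposal Red, Plan D — 3 pairwise wins.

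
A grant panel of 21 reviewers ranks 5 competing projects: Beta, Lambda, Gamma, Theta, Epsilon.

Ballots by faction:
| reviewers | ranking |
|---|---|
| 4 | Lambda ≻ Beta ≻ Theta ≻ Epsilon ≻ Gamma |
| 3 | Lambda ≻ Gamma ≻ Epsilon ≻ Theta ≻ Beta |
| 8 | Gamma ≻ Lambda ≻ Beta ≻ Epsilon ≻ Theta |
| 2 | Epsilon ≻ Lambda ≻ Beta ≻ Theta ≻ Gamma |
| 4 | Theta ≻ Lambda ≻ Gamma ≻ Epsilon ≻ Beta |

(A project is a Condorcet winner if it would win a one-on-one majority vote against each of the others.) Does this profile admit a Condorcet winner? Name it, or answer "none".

Pairwise majorities:
Beta vs Lambda: 0 to 21, Lambda.
Beta vs Gamma: 6 to 15, Gamma.
Beta–Theta: Beta 14–7.
Beta vs Epsilon: Beta is ranked higher on 4+8 = 12 ballots, Epsilon on 9. Beta wins 12–9.
Lambda–Gamma: Lambda 13–8.
Lambda vs Theta: 4+3+8+2 = 17 for Lambda, 4 for Theta — Lambda by 17–4.
Lambda vs Epsilon: Lambda wins 19–2.
Gamma–Theta: Gamma 11–10.
Gamma vs Epsilon: Gamma wins 15–6.
Theta vs Epsilon: Epsilon, 13–8.
Lambda defeats every rival head-to-head and is the Condorcet winner.

Lambda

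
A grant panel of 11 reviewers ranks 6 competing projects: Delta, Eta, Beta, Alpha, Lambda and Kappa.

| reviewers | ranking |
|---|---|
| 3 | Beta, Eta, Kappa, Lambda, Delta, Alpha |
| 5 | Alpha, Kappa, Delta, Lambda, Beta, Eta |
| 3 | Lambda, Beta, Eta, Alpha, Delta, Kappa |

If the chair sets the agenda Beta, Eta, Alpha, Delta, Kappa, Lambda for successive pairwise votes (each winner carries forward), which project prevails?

Round 1: Beta vs Eta — 11–0, Beta advances.
Round 2: Beta vs Alpha — 6–5, Beta advances.
Round 3: Beta vs Delta — 6–5, Beta advances.
Round 4: Beta vs Kappa — 6–5, Beta advances.
Round 5: Beta vs Lambda — 3–8, Lambda advances.
Lambda survives the agenda.

Lambda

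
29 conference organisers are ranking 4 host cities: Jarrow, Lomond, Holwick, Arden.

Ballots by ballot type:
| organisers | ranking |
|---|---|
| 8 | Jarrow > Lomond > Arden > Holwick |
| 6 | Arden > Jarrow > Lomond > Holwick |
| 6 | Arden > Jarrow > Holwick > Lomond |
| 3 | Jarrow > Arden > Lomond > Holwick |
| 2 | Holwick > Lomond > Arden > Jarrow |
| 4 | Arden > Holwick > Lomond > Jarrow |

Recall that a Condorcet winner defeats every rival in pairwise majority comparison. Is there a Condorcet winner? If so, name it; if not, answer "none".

Arden

Pairwise majorities:
Jarrow vs Lomond: 23 to 6, Jarrow.
Jarrow vs Holwick: 23 to 6, Jarrow.
Jarrow vs Arden: Arden, 18–11.
Lomond vs Holwick: Lomond wins 17–12.
Lomond vs Arden: 8+2 = 10 for Lomond, 19 for Arden — Arden by 19–10.
Holwick vs Arden: 2 for Holwick, 27 for Arden — Arden by 27–2.
Arden defeats every rival head-to-head and is the Condorcet winner.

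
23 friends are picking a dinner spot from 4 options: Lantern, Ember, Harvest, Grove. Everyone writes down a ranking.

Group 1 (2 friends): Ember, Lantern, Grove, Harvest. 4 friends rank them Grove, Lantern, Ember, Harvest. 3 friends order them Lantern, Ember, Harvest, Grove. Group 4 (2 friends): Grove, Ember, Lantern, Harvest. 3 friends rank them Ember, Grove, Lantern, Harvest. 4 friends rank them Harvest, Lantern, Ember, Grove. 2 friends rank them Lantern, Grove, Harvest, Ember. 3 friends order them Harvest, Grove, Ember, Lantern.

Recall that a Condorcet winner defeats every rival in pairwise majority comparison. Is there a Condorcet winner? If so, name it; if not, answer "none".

none

Head-to-head results (23 friends):
Lantern vs Ember: Lantern wins 13–10.
Lantern vs Harvest: Lantern, 16–7.
Lantern–Grove: Grove 12–11.
Ember vs Harvest: Ember, 14–9.
Ember vs Grove: Ember wins 12–11.
Harvest vs Grove: Grove, 13–10.
Every restaurant loses at least once (Lantern loses to Grove; Ember loses to Lantern; Harvest loses to Lantern; Grove loses to Ember). The majority relation contains the cycle Lantern → Ember → Grove → Lantern, so there is no Condorcet winner.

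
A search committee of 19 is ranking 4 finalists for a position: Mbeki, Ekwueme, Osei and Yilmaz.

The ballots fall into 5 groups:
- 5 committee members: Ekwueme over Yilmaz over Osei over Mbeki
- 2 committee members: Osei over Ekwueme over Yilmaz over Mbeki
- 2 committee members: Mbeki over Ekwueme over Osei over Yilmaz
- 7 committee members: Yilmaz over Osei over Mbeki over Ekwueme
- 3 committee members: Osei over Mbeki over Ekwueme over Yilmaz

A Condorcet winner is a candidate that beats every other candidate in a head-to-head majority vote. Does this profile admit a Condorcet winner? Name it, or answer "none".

none

Check each pair by majority over 19 ballots:
Mbeki–Ekwueme: Mbeki 12–7.
Mbeki vs Osei: Osei wins 17–2.
Mbeki vs Yilmaz: 2+3 = 5 for Mbeki, 14 for Yilmaz — Yilmaz by 14–5.
Ekwueme–Osei: Osei 12–7.
Ekwueme vs Yilmaz: Ekwueme preferred on 5+2+2+3 = 12 ballots; Ekwueme wins 12–7.
Osei vs Yilmaz: Yilmaz, 12–7.
Every candidate loses at least once (Mbeki loses to Osei; Ekwueme loses to Mbeki; Osei loses to Yilmaz; Yilmaz loses to Ekwueme). The majority relation contains the cycle Mbeki beats Ekwueme beats Yilmaz beats Mbeki, so there is no Condorcet winner.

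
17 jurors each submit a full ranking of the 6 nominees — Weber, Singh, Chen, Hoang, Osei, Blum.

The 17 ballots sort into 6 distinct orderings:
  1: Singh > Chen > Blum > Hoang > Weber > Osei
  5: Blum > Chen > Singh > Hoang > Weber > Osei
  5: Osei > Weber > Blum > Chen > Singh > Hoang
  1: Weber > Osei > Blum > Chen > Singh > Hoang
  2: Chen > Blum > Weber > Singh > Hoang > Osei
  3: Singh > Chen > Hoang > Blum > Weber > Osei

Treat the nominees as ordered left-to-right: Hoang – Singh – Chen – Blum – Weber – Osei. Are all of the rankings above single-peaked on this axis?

Axis positions: Hoang=1, Singh=2, Chen=3, Blum=4, Weber=5, Osei=6.
Faction 1 (peak Singh at position 2): ranking walks positions 2-3-4-1-5-6, expanding outward from the peak — single-peaked.
Faction 2 (peak Blum at position 4): ranking walks positions 4-3-2-1-5-6, expanding outward from the peak — single-peaked.
Faction 3 (peak Osei at position 6): ranking walks positions 6-5-4-3-2-1, expanding outward from the peak — single-peaked.
Faction 4 (peak Weber at position 5): ranking walks positions 5-6-4-3-2-1, expanding outward from the peak — single-peaked.
Faction 5 (peak Chen at position 3): ranking walks positions 3-4-5-2-1-6, expanding outward from the peak — single-peaked.
Faction 6 (peak Singh at position 2): ranking walks positions 2-3-1-4-5-6, expanding outward from the peak — single-peaked.
Every ranking is single-peaked on this axis.

yes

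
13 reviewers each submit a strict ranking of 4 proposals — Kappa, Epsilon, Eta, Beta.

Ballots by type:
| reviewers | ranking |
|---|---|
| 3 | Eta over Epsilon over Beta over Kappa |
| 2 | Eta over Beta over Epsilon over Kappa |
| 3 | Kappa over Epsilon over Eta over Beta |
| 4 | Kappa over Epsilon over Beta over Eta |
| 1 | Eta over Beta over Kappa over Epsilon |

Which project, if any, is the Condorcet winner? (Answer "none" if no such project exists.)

Kappa

Pairwise majorities:
Kappa vs Epsilon: Kappa is ranked higher on 3+4+1 = 8 ballots, Epsilon on 5. Kappa wins 8–5.
Kappa vs Eta: Kappa wins 7–6.
Kappa vs Beta: 3+4 = 7 for Kappa, 6 for Beta — Kappa by 7–6.
Epsilon vs Eta: Epsilon, 7–6.
Epsilon vs Beta: 3+3+4 = 10 for Epsilon, 3 for Beta — Epsilon by 10–3.
Eta vs Beta: Eta, 9–4.
Kappa defeats every rival head-to-head and is the Condorcet winner.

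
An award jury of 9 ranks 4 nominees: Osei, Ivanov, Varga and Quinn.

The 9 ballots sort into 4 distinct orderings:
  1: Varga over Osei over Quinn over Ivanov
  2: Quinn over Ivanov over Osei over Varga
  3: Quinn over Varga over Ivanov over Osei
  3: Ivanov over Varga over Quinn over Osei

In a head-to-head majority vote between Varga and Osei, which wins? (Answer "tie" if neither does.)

Ballots ranking Varga above Osei: 1 + 3 + 3 = 7.
Ballots ranking Osei above Varga: 9 − 7 = 2.
Varga wins the head-to-head 7–2.

Varga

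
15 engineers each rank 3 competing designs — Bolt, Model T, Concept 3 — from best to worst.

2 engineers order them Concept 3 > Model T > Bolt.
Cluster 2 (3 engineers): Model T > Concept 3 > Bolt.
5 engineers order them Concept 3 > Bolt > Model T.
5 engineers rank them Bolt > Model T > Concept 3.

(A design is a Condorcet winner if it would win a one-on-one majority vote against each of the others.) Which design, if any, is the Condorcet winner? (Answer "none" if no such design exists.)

Pairwise majorities:
Bolt vs Model T: Bolt wins 10–5.
Bolt vs Concept 3: Concept 3 wins 10–5.
Model T vs Concept 3: Model T wins 8–7.
Each design drops at least one matchup (Bolt loses to Concept 3; Model T loses to Bolt; Concept 3 loses to Model T); the cycle Bolt > Model T > Concept 3 > Bolt rules out a Condorcet winner.

none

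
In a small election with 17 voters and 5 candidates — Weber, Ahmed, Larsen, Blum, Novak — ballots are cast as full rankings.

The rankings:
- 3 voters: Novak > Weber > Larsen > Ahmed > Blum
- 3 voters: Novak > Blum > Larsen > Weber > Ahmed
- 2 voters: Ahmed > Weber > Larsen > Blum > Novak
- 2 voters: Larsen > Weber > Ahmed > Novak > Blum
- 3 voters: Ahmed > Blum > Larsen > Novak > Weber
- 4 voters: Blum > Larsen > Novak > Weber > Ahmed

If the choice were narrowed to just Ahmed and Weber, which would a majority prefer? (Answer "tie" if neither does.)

Weber

Ballots ranking Ahmed above Weber: 2 + 3 = 5.
Ballots ranking Weber above Ahmed: 17 − 5 = 12.
Weber wins the head-to-head 12–5.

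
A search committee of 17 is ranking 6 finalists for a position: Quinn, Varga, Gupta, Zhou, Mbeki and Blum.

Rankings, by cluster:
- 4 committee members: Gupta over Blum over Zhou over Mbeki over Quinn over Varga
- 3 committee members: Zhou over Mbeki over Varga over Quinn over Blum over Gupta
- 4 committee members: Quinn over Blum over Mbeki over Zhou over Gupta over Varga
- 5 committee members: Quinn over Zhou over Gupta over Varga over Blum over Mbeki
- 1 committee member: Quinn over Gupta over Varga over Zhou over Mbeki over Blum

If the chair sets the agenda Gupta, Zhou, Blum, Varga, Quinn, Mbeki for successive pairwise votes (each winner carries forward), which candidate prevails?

Quinn

Round 1: Gupta vs Zhou — 5–12, Zhou advances.
Round 2: Zhou vs Blum — 9–8, Zhou advances.
Round 3: Zhou vs Varga — 16–1, Zhou advances.
Round 4: Zhou vs Quinn — 7–10, Quinn advances.
Round 5: Quinn vs Mbeki — 10–7, Quinn advances.
Quinn survives the agenda.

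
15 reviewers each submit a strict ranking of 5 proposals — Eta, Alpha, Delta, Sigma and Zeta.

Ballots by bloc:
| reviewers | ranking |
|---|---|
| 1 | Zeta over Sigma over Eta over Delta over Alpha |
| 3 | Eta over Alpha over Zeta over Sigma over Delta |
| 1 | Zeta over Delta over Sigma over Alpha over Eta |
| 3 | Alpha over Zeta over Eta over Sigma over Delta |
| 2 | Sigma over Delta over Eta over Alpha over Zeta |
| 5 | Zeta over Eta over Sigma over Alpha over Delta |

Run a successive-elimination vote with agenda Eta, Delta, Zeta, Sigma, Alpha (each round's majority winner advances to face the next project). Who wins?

Alpha

Round 1: Eta vs Delta — 12–3, Eta advances.
Round 2: Eta vs Zeta — 5–10, Zeta advances.
Round 3: Zeta vs Sigma — 13–2, Zeta advances.
Round 4: Zeta vs Alpha — 7–8, Alpha advances.
The agenda winner is Alpha.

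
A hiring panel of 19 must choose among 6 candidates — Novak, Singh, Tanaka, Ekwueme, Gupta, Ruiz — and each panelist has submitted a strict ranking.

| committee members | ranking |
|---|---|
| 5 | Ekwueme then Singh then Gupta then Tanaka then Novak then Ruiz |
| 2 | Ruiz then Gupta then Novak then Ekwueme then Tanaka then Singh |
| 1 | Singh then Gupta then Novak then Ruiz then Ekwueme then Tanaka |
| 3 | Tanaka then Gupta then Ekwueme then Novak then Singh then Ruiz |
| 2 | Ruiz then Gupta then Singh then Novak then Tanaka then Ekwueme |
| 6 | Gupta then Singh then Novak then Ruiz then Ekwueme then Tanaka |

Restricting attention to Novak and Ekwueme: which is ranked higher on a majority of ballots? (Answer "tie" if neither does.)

Novak

Ballots ranking Novak above Ekwueme: 2 + 1 + 2 + 6 = 11.
Ballots ranking Ekwueme above Novak: 19 − 11 = 8.
Novak wins the head-to-head 11–8.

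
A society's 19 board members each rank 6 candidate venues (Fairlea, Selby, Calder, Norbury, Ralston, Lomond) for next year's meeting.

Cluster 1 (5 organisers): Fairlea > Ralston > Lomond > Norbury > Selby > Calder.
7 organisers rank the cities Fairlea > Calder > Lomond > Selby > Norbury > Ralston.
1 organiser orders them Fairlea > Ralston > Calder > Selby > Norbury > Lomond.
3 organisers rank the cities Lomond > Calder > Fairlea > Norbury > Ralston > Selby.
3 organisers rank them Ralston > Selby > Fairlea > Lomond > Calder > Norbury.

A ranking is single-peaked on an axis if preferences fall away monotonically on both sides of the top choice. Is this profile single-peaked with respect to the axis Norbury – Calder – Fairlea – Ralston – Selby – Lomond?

Axis positions: Norbury=1, Calder=2, Fairlea=3, Ralston=4, Selby=5, Lomond=6.
Cluster 1: ranking walks positions 3-4-6-1-5-2; Lomond is ranked above Selby even though Selby lies between Lomond and the peak Fairlea on the axis — preferences dip and rise again. Not single-peaked.
Cluster 2: ranking walks positions 3-2-6-5-1-4; Lomond is ranked above Ralston even though Ralston lies between Lomond and the peak Fairlea on the axis — preferences dip and rise again. Not single-peaked.
Cluster 3 (peak Fairlea at position 3): ranking walks positions 3-4-2-5-1-6, expanding outward from the peak — single-peaked.
Cluster 4: ranking walks positions 6-2-3-1-4-5; Calder is ranked above Selby even though Selby lies between Calder and the peak Lomond on the axis — preferences dip and rise again. Not single-peaked.
Cluster 5 (peak Ralston at position 4): ranking walks positions 4-5-3-6-2-1, expanding outward from the peak — single-peaked.
Cluster 1 violates single-peakedness, so the profile is not single-peaked on this axis.

no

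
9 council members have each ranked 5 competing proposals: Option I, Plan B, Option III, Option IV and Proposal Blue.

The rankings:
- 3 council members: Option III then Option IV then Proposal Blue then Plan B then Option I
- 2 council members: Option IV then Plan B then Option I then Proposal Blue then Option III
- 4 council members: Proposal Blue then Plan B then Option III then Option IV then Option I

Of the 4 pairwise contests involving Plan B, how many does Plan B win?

Plan B against each rival (9 council members):
Plan B vs Option I: Plan B is ranked higher on 3+2+4 = 9 ballots, Option I on 0. Plan B wins 9–0.
Plan B vs Option III: Plan B wins 6–3.
Plan B vs Option IV: Option IV, 5–4.
Plan B vs Proposal Blue: Plan B is ranked higher on 2 ballots, Proposal Blue on 7. Proposal Blue wins 7–2.
Plan B beats Option I, Option III; loses to Option IV, Proposal Blue — 2 pairwise wins.

2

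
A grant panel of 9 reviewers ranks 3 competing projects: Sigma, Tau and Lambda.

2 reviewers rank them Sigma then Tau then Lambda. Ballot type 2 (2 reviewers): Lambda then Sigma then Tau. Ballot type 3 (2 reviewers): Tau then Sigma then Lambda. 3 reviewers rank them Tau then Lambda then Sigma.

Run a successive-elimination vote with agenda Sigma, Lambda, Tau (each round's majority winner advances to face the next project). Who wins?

Tau

Round 1: Sigma vs Lambda — 4–5, Lambda advances.
Round 2: Lambda vs Tau — 2–7, Tau advances.
The agenda winner is Tau.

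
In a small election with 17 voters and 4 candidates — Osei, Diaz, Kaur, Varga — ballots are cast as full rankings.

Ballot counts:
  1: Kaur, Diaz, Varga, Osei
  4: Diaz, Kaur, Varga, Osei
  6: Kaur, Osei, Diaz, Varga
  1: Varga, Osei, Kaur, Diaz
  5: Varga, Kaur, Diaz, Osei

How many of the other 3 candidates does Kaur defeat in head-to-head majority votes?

Kaur against each rival (17 voters):
Kaur vs Osei: 1+4+6+5 = 16 for Kaur, 1 for Osei — Kaur by 16–1.
Kaur–Diaz: Kaur 13–4.
Kaur–Varga: Kaur 11–6.
Kaur beats Osei, Diaz, Varga — 3 pairwise wins.

3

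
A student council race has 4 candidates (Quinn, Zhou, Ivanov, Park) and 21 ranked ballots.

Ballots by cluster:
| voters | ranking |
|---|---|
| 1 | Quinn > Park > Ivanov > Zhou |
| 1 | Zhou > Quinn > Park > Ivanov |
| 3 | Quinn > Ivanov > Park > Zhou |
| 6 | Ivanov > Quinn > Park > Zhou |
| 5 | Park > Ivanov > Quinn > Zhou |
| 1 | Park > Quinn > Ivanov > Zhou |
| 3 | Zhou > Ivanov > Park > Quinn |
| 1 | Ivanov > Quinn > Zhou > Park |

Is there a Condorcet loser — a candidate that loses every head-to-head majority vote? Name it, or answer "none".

Zhou

Head-to-head results (21 voters):
Quinn vs Zhou: Quinn, 17–4.
Quinn vs Ivanov: Ivanov, 15–6.
Quinn vs Park: 1+1+3+6+1 = 12 for Quinn, 9 for Park — Quinn by 12–9.
Zhou vs Ivanov: Zhou preferred on 1+3 = 4 ballots; Ivanov wins 17–4.
Zhou vs Park: Park wins 16–5.
Ivanov vs Park: Ivanov preferred on 3+6+3+1 = 13 ballots; Ivanov wins 13–8.
Only Zhou has no wins; Zhou is the Condorcet loser.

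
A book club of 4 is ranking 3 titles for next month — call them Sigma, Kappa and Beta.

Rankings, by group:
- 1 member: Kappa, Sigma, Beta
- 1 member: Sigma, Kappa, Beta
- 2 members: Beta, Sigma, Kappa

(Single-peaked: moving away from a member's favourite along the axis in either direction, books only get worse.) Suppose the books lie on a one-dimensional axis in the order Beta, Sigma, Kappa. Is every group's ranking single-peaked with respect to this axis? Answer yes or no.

Axis positions: Beta=1, Sigma=2, Kappa=3.
Group 1 (peak Kappa at position 3): ranking walks positions 3-2-1, expanding outward from the peak — single-peaked.
Group 2 (peak Sigma at position 2): ranking walks positions 2-3-1, expanding outward from the peak — single-peaked.
Group 3 (peak Beta at position 1): ranking walks positions 1-2-3, expanding outward from the peak — single-peaked.
Every ranking is single-peaked on this axis.

yes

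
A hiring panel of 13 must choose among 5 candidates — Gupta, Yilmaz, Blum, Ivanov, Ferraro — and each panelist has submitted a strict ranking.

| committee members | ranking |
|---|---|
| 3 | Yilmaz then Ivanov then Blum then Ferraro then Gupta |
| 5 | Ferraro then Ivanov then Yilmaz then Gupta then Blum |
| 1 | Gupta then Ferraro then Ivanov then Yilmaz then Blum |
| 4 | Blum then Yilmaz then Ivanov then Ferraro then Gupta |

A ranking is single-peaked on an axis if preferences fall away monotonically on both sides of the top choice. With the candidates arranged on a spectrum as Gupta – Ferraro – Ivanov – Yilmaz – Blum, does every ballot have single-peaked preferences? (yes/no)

Axis positions: Gupta=1, Ferraro=2, Ivanov=3, Yilmaz=4, Blum=5.
Faction 1 (peak Yilmaz at position 4): ranking walks positions 4-3-5-2-1, expanding outward from the peak — single-peaked.
Faction 2 (peak Ferraro at position 2): ranking walks positions 2-3-4-1-5, expanding outward from the peak — single-peaked.
Faction 3 (peak Gupta at position 1): ranking walks positions 1-2-3-4-5, expanding outward from the peak — single-peaked.
Faction 4 (peak Blum at position 5): ranking walks positions 5-4-3-2-1, expanding outward from the peak — single-peaked.
Every ranking is single-peaked on this axis.

yes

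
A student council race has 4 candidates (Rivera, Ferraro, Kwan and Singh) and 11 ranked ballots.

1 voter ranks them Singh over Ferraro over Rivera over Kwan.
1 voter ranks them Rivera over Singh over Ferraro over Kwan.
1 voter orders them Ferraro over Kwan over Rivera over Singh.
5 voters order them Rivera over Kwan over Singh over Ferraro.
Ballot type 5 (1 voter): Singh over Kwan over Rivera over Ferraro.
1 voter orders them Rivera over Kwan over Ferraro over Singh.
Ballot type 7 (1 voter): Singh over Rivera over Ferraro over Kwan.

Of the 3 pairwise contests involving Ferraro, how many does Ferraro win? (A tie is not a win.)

0

Ferraro against each rival (11 voters):
Ferraro vs Rivera: 1+1 = 2 for Ferraro, 9 for Rivera — Rivera by 9–2.
Ferraro–Kwan: Kwan 7–4.
Ferraro vs Singh: Ferraro is ranked higher on 1+1 = 2 ballots, Singh on 9. Singh wins 9–2.
Ferraro beats no one; loses to Rivera, Kwan, Singh — 0 pairwise wins.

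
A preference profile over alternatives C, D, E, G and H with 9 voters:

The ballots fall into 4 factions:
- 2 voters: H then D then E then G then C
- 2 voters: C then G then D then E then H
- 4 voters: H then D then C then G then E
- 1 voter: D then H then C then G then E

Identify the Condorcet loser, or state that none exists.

Pairwise majorities:
C vs D: D wins 7–2.
C vs E: C wins 7–2.
C vs G: C preferred on 2+4+1 = 7 ballots; C wins 7–2.
C vs H: 2 to 7, H.
D vs E: D wins 9–0.
D vs G: D, 7–2.
D vs H: H, 6–3.
E vs G: 2 for E, 7 for G — G by 7–2.
E vs H: E is ranked higher on 2 ballots, H on 7. H wins 7–2.
G vs H: H, 7–2.
E is beaten in every head-to-head and is the Condorcet loser.

E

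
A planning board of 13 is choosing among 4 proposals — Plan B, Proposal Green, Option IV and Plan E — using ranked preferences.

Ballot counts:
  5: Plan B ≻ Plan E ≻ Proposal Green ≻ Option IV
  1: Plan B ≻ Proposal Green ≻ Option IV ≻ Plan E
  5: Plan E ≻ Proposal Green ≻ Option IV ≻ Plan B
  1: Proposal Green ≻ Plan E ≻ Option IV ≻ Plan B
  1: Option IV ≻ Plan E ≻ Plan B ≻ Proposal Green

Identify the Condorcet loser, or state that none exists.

Head-to-head results (13 council members):
Plan B–Proposal Green: Plan B 7–6.
Plan B vs Option IV: 5+1 = 6 for Plan B, 7 for Option IV — Option IV by 7–6.
Plan B vs Plan E: Plan E wins 7–6.
Proposal Green vs Option IV: 12 to 1, Proposal Green.
Proposal Green vs Plan E: Plan E, 11–2.
Option IV vs Plan E: Plan E wins 11–2.
No option is winless: Plan B beats Proposal Green; Proposal Green beats Option IV; Option IV beats Plan B; Plan E beats Plan B. There is no Condorcet loser.

none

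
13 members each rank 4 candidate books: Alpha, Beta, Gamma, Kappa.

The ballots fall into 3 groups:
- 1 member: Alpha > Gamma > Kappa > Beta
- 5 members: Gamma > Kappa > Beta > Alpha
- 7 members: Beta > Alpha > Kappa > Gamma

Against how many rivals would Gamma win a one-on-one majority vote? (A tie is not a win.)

Gamma against each rival (13 members):
Gamma vs Alpha: Alpha wins 8–5.
Gamma vs Beta: Gamma is ranked higher on 1+5 = 6 ballots, Beta on 7. Beta wins 7–6.
Gamma vs Kappa: Kappa wins 7–6.
Gamma beats no one; loses to Alpha, Beta, Kappa — 0 pairwise wins.

0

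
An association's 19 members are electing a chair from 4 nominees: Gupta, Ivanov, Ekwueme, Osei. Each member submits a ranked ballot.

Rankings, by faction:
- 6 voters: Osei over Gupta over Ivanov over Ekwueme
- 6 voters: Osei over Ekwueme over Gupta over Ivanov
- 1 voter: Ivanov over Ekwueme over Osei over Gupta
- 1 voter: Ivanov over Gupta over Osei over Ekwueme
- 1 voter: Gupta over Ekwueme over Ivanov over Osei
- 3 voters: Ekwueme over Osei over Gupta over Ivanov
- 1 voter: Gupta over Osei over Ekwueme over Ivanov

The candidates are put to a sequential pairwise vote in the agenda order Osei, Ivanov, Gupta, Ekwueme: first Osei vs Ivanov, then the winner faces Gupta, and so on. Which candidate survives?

Osei

Round 1: Osei vs Ivanov — 16–3, Osei advances.
Round 2: Osei vs Gupta — 16–3, Osei advances.
Round 3: Osei vs Ekwueme — 14–5, Osei advances.
The agenda winner is Osei.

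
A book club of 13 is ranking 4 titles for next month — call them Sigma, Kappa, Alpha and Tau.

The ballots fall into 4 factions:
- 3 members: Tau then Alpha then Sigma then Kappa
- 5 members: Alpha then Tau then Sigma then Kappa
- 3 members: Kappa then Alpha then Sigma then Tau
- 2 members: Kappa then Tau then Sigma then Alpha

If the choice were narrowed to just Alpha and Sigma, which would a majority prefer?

Alpha

Ballots ranking Alpha above Sigma: 3 + 5 + 3 = 11.
Ballots ranking Sigma above Alpha: 13 − 11 = 2.
Alpha wins the head-to-head 11–2.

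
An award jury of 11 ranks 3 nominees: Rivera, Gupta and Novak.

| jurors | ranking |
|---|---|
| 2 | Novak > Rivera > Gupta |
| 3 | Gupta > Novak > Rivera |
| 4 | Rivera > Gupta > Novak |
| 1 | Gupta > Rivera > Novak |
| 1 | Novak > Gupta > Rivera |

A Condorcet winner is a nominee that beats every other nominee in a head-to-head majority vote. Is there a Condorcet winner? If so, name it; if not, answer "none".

Pairwise majorities:
Rivera vs Gupta: Rivera, 6–5.
Rivera vs Novak: Novak wins 6–5.
Gupta vs Novak: Gupta, 8–3.
Each nominee drops at least one matchup (Rivera loses to Novak; Gupta loses to Rivera; Novak loses to Gupta); the cycle Rivera → Gupta → Novak → Rivera rules out a Condorcet winner.

none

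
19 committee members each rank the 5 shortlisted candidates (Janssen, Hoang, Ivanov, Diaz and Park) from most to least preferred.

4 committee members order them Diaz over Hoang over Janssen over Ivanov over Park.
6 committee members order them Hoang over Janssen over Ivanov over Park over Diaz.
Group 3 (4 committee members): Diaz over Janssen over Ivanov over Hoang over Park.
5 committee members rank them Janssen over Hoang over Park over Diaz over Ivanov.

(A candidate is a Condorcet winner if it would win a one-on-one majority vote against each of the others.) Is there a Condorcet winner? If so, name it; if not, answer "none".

Head-to-head results (19 committee members):
Janssen vs Hoang: 9 to 10, Hoang.
Janssen vs Ivanov: Janssen, 19–0.
Janssen vs Diaz: Janssen wins 11–8.
Janssen vs Park: Janssen preferred on 4+6+4+5 = 19 ballots; Janssen wins 19–0.
Hoang vs Ivanov: 4+6+5 = 15 for Hoang, 4 for Ivanov — Hoang by 15–4.
Hoang vs Diaz: Hoang wins 11–8.
Hoang vs Park: Hoang, 19–0.
Ivanov vs Diaz: 6 to 13, Diaz.
Ivanov vs Park: Ivanov, 14–5.
Diaz–Park: Park 11–8.
Hoang wins every pairwise contest, so Hoang is the Condorcet winner.

Hoang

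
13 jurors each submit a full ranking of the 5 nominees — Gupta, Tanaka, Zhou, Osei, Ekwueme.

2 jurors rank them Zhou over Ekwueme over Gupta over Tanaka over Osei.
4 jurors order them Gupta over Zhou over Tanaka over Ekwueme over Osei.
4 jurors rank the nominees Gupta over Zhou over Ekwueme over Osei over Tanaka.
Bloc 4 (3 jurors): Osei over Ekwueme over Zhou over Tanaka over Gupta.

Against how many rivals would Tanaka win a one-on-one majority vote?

Tanaka against each rival (13 jurors):
Tanaka vs Gupta: Gupta wins 10–3.
Tanaka vs Zhou: Tanaka is ranked higher on 0 ballots, Zhou on 13. Zhou wins 13–0.
Tanaka vs Osei: Osei wins 7–6.
Tanaka–Ekwueme: Ekwueme 9–4.
Tanaka beats no one; loses to Gupta, Zhou, Osei, Ekwueme — 0 pairwise wins.

0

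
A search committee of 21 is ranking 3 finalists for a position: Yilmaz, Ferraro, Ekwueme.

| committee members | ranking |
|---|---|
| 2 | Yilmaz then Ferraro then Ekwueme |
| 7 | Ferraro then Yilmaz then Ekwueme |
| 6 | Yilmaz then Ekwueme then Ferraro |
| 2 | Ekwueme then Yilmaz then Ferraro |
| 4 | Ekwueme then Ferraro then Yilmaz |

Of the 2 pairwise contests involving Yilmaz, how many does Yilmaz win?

1

Yilmaz against each rival (21 committee members):
Yilmaz vs Ferraro: 10 to 11, Ferraro.
Yilmaz vs Ekwueme: Yilmaz, 15–6.
Yilmaz beats Ekwueme; loses to Ferraro — 1 pairwise win.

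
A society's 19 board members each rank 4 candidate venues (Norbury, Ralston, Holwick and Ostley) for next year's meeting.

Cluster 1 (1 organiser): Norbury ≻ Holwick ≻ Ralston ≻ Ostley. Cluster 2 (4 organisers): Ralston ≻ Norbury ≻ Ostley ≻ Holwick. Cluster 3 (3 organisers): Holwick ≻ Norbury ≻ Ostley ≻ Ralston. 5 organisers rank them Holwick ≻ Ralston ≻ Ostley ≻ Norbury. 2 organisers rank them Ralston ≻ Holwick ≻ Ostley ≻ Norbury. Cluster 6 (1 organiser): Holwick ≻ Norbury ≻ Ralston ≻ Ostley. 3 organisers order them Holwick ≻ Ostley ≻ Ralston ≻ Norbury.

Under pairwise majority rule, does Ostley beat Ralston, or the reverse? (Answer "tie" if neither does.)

Ballots ranking Ostley above Ralston: 3 + 3 = 6.
Ballots ranking Ralston above Ostley: 19 − 6 = 13.
Ralston wins the head-to-head 13–6.

Ralston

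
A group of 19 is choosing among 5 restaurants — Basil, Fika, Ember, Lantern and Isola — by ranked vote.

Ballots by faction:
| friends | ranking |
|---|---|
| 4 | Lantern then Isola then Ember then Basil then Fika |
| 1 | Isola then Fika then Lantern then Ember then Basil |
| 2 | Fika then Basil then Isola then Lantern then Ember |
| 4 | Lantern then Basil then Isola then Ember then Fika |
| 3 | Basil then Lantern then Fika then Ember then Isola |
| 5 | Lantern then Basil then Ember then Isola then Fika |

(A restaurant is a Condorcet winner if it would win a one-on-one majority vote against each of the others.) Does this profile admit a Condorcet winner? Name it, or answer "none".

Pairwise majorities:
Basil vs Fika: Basil wins 16–3.
Basil vs Ember: Basil wins 14–5.
Basil vs Lantern: Lantern wins 14–5.
Basil–Isola: Basil 14–5.
Fika vs Ember: Ember, 13–6.
Fika vs Lantern: Lantern wins 16–3.
Fika vs Isola: Isola wins 14–5.
Ember vs Lantern: Lantern, 19–0.
Ember vs Isola: Isola, 11–8.
Lantern–Isola: Lantern 16–3.
Lantern wins every pairwise contest, so Lantern is the Condorcet winner.

Lantern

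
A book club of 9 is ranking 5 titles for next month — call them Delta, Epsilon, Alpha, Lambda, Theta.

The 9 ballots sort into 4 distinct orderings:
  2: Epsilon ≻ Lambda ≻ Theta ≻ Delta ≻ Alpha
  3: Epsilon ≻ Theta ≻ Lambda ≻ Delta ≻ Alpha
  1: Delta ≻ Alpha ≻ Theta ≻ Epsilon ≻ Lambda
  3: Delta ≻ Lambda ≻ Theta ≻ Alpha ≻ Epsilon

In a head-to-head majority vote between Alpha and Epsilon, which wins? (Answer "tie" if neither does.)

Ballots ranking Alpha above Epsilon: 1 + 3 = 4.
Ballots ranking Epsilon above Alpha: 9 − 4 = 5.
Epsilon wins the head-to-head 5–4.

Epsilon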